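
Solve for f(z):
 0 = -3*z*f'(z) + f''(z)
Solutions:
 f(z) = C1 + C2*erfi(sqrt(6)*z/2)


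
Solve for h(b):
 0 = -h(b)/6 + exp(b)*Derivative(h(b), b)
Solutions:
 h(b) = C1*exp(-exp(-b)/6)


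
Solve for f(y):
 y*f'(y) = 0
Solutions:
 f(y) = C1


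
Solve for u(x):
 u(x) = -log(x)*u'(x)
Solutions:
 u(x) = C1*exp(-li(x))


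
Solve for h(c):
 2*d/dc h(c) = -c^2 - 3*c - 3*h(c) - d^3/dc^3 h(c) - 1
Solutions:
 h(c) = C3*exp(-c) - c^2/3 - 5*c/9 + (C1*sin(sqrt(11)*c/2) + C2*cos(sqrt(11)*c/2))*exp(c/2) + 1/27


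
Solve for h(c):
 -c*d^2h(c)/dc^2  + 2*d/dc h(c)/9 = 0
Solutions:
 h(c) = C1 + C2*c^(11/9)


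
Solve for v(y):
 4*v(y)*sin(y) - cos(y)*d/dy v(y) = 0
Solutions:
 v(y) = C1/cos(y)^4


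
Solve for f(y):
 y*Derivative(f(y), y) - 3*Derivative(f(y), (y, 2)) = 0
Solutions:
 f(y) = C1 + C2*erfi(sqrt(6)*y/6)


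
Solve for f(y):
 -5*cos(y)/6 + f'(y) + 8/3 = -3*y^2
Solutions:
 f(y) = C1 - y^3 - 8*y/3 + 5*sin(y)/6


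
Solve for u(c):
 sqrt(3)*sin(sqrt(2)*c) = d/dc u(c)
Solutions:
 u(c) = C1 - sqrt(6)*cos(sqrt(2)*c)/2


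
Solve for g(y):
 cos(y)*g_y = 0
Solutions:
 g(y) = C1


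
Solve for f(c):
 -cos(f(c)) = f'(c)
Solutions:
 f(c) = pi - asin((C1 + exp(2*c))/(C1 - exp(2*c)))
 f(c) = asin((C1 + exp(2*c))/(C1 - exp(2*c)))


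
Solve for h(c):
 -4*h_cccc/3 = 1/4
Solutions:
 h(c) = C1 + C2*c + C3*c^2 + C4*c^3 - c^4/128


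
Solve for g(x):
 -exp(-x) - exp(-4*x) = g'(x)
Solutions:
 g(x) = C1 + exp(-x) + exp(-4*x)/4


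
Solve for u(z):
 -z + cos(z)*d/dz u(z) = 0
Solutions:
 u(z) = C1 + Integral(z/cos(z), z)


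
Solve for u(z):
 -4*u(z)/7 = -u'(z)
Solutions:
 u(z) = C1*exp(4*z/7)


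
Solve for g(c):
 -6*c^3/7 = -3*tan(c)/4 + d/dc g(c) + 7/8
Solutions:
 g(c) = C1 - 3*c^4/14 - 7*c/8 - 3*log(cos(c))/4


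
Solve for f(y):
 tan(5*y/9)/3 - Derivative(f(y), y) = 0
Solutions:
 f(y) = C1 - 3*log(cos(5*y/9))/5


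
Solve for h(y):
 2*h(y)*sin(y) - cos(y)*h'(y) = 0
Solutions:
 h(y) = C1/cos(y)^2


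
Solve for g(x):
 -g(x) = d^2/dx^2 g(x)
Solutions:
 g(x) = C1*sin(x) + C2*cos(x)


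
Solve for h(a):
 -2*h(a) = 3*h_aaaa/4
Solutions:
 h(a) = (C1*sin(2^(1/4)*3^(3/4)*a/3) + C2*cos(2^(1/4)*3^(3/4)*a/3))*exp(-2^(1/4)*3^(3/4)*a/3) + (C3*sin(2^(1/4)*3^(3/4)*a/3) + C4*cos(2^(1/4)*3^(3/4)*a/3))*exp(2^(1/4)*3^(3/4)*a/3)


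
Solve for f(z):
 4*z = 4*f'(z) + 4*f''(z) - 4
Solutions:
 f(z) = C1 + C2*exp(-z) + z^2/2


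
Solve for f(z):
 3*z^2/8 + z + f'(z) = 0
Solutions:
 f(z) = C1 - z^3/8 - z^2/2


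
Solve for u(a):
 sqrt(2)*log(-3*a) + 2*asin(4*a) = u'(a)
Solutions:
 u(a) = C1 + sqrt(2)*a*(log(-a) - 1) + 2*a*asin(4*a) + sqrt(2)*a*log(3) + sqrt(1 - 16*a^2)/2


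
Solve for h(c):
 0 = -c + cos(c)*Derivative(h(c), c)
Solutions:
 h(c) = C1 + Integral(c/cos(c), c)


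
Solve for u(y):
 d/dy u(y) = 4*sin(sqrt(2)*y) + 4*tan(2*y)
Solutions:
 u(y) = C1 - 2*log(cos(2*y)) - 2*sqrt(2)*cos(sqrt(2)*y)


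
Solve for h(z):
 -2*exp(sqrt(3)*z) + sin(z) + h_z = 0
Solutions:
 h(z) = C1 + 2*sqrt(3)*exp(sqrt(3)*z)/3 + cos(z)


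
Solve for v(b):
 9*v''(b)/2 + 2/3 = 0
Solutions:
 v(b) = C1 + C2*b - 2*b^2/27


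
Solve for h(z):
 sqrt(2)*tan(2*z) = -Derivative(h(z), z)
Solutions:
 h(z) = C1 + sqrt(2)*log(cos(2*z))/2


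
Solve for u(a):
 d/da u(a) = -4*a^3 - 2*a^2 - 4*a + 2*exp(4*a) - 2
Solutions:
 u(a) = C1 - a^4 - 2*a^3/3 - 2*a^2 - 2*a + exp(4*a)/2


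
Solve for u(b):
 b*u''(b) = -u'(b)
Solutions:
 u(b) = C1 + C2*log(b)


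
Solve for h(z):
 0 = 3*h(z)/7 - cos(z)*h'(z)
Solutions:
 h(z) = C1*(sin(z) + 1)^(3/14)/(sin(z) - 1)^(3/14)


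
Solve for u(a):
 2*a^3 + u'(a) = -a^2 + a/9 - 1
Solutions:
 u(a) = C1 - a^4/2 - a^3/3 + a^2/18 - a


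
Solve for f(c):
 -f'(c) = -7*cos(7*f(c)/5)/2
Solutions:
 -7*c/2 - 5*log(sin(7*f(c)/5) - 1)/14 + 5*log(sin(7*f(c)/5) + 1)/14 = C1


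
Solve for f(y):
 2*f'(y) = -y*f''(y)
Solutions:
 f(y) = C1 + C2/y


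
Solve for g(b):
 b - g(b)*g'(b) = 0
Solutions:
 g(b) = -sqrt(C1 + b^2)
 g(b) = sqrt(C1 + b^2)


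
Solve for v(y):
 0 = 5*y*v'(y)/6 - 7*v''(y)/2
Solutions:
 v(y) = C1 + C2*erfi(sqrt(210)*y/42)


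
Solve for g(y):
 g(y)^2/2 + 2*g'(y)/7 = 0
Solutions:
 g(y) = 4/(C1 + 7*y)


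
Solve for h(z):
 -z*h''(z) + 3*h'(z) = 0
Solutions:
 h(z) = C1 + C2*z^4


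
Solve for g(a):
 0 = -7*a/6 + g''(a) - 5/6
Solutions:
 g(a) = C1 + C2*a + 7*a^3/36 + 5*a^2/12


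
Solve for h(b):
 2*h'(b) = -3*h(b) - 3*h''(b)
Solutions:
 h(b) = (C1*sin(2*sqrt(2)*b/3) + C2*cos(2*sqrt(2)*b/3))*exp(-b/3)


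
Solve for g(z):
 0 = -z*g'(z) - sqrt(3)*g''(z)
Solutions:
 g(z) = C1 + C2*erf(sqrt(2)*3^(3/4)*z/6)


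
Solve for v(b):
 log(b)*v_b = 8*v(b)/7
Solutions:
 v(b) = C1*exp(8*li(b)/7)


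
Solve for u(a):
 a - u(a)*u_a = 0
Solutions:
 u(a) = -sqrt(C1 + a^2)
 u(a) = sqrt(C1 + a^2)


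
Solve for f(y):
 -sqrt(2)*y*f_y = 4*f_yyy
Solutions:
 f(y) = C1 + Integral(C2*airyai(-sqrt(2)*y/2) + C3*airybi(-sqrt(2)*y/2), y)


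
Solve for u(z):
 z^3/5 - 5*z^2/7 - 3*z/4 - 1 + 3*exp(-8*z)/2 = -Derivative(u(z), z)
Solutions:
 u(z) = C1 - z^4/20 + 5*z^3/21 + 3*z^2/8 + z + 3*exp(-8*z)/16


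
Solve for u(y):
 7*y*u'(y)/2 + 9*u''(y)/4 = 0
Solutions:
 u(y) = C1 + C2*erf(sqrt(7)*y/3)


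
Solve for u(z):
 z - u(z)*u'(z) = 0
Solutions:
 u(z) = -sqrt(C1 + z^2)
 u(z) = sqrt(C1 + z^2)


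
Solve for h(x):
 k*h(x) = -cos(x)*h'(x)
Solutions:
 h(x) = C1*exp(k*(log(sin(x) - 1) - log(sin(x) + 1))/2)


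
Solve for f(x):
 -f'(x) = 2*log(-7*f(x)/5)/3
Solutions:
 3*Integral(1/(log(-_y) - log(5) + log(7)), (_y, f(x)))/2 = C1 - x


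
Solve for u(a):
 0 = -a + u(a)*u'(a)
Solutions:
 u(a) = -sqrt(C1 + a^2)
 u(a) = sqrt(C1 + a^2)


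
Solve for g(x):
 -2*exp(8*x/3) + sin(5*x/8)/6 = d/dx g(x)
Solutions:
 g(x) = C1 - 3*exp(8*x/3)/4 - 4*cos(5*x/8)/15


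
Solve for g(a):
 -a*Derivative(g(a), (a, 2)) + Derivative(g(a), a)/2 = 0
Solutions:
 g(a) = C1 + C2*a^(3/2)


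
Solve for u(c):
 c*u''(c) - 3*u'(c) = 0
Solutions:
 u(c) = C1 + C2*c^4


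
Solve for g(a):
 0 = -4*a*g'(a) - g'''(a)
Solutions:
 g(a) = C1 + Integral(C2*airyai(-2^(2/3)*a) + C3*airybi(-2^(2/3)*a), a)


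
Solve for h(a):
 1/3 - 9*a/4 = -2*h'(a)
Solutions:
 h(a) = C1 + 9*a^2/16 - a/6


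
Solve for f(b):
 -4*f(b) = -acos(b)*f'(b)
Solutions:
 f(b) = C1*exp(4*Integral(1/acos(b), b))


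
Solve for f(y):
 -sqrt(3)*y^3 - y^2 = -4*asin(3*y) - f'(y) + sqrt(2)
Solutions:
 f(y) = C1 + sqrt(3)*y^4/4 + y^3/3 - 4*y*asin(3*y) + sqrt(2)*y - 4*sqrt(1 - 9*y^2)/3


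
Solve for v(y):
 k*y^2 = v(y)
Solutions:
 v(y) = k*y^2


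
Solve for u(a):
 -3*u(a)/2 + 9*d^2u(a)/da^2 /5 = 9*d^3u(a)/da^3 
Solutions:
 u(a) = C1*exp(a*(2*2^(2/3)/(15*sqrt(5585) + 1121)^(1/3) + 4 + 2^(1/3)*(15*sqrt(5585) + 1121)^(1/3))/60)*sin(2^(1/3)*sqrt(3)*a*(-(15*sqrt(5585) + 1121)^(1/3) + 2*2^(1/3)/(15*sqrt(5585) + 1121)^(1/3))/60) + C2*exp(a*(2*2^(2/3)/(15*sqrt(5585) + 1121)^(1/3) + 4 + 2^(1/3)*(15*sqrt(5585) + 1121)^(1/3))/60)*cos(2^(1/3)*sqrt(3)*a*(-(15*sqrt(5585) + 1121)^(1/3) + 2*2^(1/3)/(15*sqrt(5585) + 1121)^(1/3))/60) + C3*exp(a*(-2^(1/3)*(15*sqrt(5585) + 1121)^(1/3) - 2*2^(2/3)/(15*sqrt(5585) + 1121)^(1/3) + 2)/30)


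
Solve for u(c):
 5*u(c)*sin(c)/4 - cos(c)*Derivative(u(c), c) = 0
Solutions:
 u(c) = C1/cos(c)^(5/4)


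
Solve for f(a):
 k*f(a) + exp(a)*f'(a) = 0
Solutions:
 f(a) = C1*exp(k*exp(-a))


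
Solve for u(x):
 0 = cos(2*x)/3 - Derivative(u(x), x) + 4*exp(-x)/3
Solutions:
 u(x) = C1 + sin(2*x)/6 - 4*exp(-x)/3


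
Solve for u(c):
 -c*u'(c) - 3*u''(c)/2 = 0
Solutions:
 u(c) = C1 + C2*erf(sqrt(3)*c/3)


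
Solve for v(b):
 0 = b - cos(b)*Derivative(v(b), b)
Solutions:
 v(b) = C1 + Integral(b/cos(b), b)


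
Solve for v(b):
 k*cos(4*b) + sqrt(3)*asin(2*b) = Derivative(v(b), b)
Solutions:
 v(b) = C1 + k*sin(4*b)/4 + sqrt(3)*(b*asin(2*b) + sqrt(1 - 4*b^2)/2)


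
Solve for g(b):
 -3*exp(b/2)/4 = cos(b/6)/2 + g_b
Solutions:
 g(b) = C1 - 3*exp(b/2)/2 - 3*sin(b/6)


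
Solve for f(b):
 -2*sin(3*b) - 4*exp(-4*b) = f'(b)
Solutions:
 f(b) = C1 + 2*cos(3*b)/3 + exp(-4*b)


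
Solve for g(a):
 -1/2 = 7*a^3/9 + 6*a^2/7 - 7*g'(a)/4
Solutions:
 g(a) = C1 + a^4/9 + 8*a^3/49 + 2*a/7


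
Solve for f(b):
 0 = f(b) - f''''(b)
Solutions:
 f(b) = C1*exp(-b) + C2*exp(b) + C3*sin(b) + C4*cos(b)


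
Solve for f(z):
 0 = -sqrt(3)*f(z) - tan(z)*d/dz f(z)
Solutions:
 f(z) = C1/sin(z)^(sqrt(3))


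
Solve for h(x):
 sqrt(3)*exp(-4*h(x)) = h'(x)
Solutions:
 h(x) = log(-I*(C1 + 4*sqrt(3)*x)^(1/4))
 h(x) = log(I*(C1 + 4*sqrt(3)*x)^(1/4))
 h(x) = log(-(C1 + 4*sqrt(3)*x)^(1/4))
 h(x) = log(C1 + 4*sqrt(3)*x)/4


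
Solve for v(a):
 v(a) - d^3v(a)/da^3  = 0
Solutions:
 v(a) = C3*exp(a) + (C1*sin(sqrt(3)*a/2) + C2*cos(sqrt(3)*a/2))*exp(-a/2)


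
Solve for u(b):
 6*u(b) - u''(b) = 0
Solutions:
 u(b) = C1*exp(-sqrt(6)*b) + C2*exp(sqrt(6)*b)


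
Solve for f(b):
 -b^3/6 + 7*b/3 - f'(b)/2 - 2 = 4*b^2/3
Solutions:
 f(b) = C1 - b^4/12 - 8*b^3/9 + 7*b^2/3 - 4*b


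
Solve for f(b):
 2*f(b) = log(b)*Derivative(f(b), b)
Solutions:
 f(b) = C1*exp(2*li(b))


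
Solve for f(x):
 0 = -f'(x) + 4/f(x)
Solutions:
 f(x) = -sqrt(C1 + 8*x)
 f(x) = sqrt(C1 + 8*x)


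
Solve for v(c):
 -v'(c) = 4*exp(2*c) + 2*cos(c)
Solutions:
 v(c) = C1 - 2*exp(2*c) - 2*sin(c)


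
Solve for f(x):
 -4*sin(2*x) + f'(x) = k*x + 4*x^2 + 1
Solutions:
 f(x) = C1 + k*x^2/2 + 4*x^3/3 + x - 2*cos(2*x)


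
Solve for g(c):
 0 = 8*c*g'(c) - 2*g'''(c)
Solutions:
 g(c) = C1 + Integral(C2*airyai(2^(2/3)*c) + C3*airybi(2^(2/3)*c), c)


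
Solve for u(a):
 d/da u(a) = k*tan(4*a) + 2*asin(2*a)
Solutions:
 u(a) = C1 + 2*a*asin(2*a) - k*log(cos(4*a))/4 + sqrt(1 - 4*a^2)


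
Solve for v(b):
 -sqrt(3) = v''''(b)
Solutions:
 v(b) = C1 + C2*b + C3*b^2 + C4*b^3 - sqrt(3)*b^4/24


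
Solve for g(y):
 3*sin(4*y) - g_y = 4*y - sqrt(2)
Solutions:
 g(y) = C1 - 2*y^2 + sqrt(2)*y - 3*cos(4*y)/4


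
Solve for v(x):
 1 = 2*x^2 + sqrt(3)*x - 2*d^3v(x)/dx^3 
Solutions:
 v(x) = C1 + C2*x + C3*x^2 + x^5/60 + sqrt(3)*x^4/48 - x^3/12


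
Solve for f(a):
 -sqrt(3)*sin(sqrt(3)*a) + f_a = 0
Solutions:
 f(a) = C1 - cos(sqrt(3)*a)


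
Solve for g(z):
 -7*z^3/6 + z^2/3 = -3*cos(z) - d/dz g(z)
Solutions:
 g(z) = C1 + 7*z^4/24 - z^3/9 - 3*sin(z)


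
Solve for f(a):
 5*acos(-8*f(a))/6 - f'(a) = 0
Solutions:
 Integral(1/acos(-8*_y), (_y, f(a))) = C1 + 5*a/6


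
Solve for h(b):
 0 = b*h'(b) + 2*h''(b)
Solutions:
 h(b) = C1 + C2*erf(b/2)


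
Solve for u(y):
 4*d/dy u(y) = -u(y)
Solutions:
 u(y) = C1*exp(-y/4)


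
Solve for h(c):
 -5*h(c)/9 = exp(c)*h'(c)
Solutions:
 h(c) = C1*exp(5*exp(-c)/9)


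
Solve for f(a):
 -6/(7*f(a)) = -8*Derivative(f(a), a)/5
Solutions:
 f(a) = -sqrt(C1 + 210*a)/14
 f(a) = sqrt(C1 + 210*a)/14


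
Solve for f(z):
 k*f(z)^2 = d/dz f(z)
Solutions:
 f(z) = -1/(C1 + k*z)


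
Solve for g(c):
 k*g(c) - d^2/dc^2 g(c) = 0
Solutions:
 g(c) = C1*exp(-c*sqrt(k)) + C2*exp(c*sqrt(k))


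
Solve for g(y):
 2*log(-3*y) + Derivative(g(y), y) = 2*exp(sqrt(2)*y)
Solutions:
 g(y) = C1 - 2*y*log(-y) + 2*y*(1 - log(3)) + sqrt(2)*exp(sqrt(2)*y)


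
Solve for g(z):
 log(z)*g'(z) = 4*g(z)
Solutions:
 g(z) = C1*exp(4*li(z))


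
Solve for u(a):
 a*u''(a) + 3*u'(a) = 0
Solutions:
 u(a) = C1 + C2/a^2


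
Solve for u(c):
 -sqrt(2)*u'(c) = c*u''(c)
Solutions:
 u(c) = C1 + C2*c^(1 - sqrt(2))


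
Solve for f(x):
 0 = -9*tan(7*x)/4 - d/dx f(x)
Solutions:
 f(x) = C1 + 9*log(cos(7*x))/28


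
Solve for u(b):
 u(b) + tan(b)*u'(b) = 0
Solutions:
 u(b) = C1/sin(b)


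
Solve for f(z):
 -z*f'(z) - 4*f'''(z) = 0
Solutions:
 f(z) = C1 + Integral(C2*airyai(-2^(1/3)*z/2) + C3*airybi(-2^(1/3)*z/2), z)


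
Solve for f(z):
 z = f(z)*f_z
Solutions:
 f(z) = -sqrt(C1 + z^2)
 f(z) = sqrt(C1 + z^2)


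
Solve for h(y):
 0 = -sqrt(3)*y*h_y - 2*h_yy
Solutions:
 h(y) = C1 + C2*erf(3^(1/4)*y/2)


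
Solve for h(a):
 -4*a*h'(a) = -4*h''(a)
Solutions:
 h(a) = C1 + C2*erfi(sqrt(2)*a/2)


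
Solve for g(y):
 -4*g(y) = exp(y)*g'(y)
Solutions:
 g(y) = C1*exp(4*exp(-y))


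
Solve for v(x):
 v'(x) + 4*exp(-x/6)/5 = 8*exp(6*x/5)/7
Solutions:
 v(x) = C1 + 20*exp(6*x/5)/21 + 24*exp(-x/6)/5


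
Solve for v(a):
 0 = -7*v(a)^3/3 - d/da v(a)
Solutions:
 v(a) = -sqrt(6)*sqrt(-1/(C1 - 7*a))/2
 v(a) = sqrt(6)*sqrt(-1/(C1 - 7*a))/2


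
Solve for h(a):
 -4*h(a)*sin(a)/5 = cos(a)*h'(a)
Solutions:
 h(a) = C1*cos(a)^(4/5)


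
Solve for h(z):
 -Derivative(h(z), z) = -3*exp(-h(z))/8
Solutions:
 h(z) = log(C1 + 3*z/8)


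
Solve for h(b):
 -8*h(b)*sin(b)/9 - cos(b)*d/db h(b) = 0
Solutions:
 h(b) = C1*cos(b)^(8/9)


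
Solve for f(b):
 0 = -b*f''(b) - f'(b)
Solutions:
 f(b) = C1 + C2*log(b)


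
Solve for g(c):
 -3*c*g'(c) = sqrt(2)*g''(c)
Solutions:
 g(c) = C1 + C2*erf(2^(1/4)*sqrt(3)*c/2)


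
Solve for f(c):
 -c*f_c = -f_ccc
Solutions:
 f(c) = C1 + Integral(C2*airyai(c) + C3*airybi(c), c)


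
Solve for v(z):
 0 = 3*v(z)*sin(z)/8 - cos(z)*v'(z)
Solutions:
 v(z) = C1/cos(z)^(3/8)


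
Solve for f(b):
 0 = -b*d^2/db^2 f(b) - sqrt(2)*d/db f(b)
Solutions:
 f(b) = C1 + C2*b^(1 - sqrt(2))


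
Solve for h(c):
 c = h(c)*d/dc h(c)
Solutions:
 h(c) = -sqrt(C1 + c^2)
 h(c) = sqrt(C1 + c^2)


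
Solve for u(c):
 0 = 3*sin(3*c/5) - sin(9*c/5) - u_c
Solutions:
 u(c) = C1 - 5*cos(3*c/5) + 5*cos(9*c/5)/9


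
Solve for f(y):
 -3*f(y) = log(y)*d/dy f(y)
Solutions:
 f(y) = C1*exp(-3*li(y))


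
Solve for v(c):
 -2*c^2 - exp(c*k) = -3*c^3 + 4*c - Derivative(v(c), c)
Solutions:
 v(c) = C1 - 3*c^4/4 + 2*c^3/3 + 2*c^2 + exp(c*k)/k


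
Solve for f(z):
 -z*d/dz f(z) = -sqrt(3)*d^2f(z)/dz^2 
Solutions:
 f(z) = C1 + C2*erfi(sqrt(2)*3^(3/4)*z/6)


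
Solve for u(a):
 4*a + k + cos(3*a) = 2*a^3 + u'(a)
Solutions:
 u(a) = C1 - a^4/2 + 2*a^2 + a*k + sin(3*a)/3


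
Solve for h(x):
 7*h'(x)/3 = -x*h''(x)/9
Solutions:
 h(x) = C1 + C2/x^20


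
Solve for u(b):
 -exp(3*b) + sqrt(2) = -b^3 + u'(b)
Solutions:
 u(b) = C1 + b^4/4 + sqrt(2)*b - exp(3*b)/3


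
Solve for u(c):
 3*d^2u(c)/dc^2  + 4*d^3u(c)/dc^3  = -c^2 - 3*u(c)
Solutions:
 u(c) = C1*exp(c*(-2 + (4*sqrt(39) + 25)^(-1/3) + (4*sqrt(39) + 25)^(1/3))/8)*sin(sqrt(3)*c*(-(4*sqrt(39) + 25)^(1/3) + (4*sqrt(39) + 25)^(-1/3))/8) + C2*exp(c*(-2 + (4*sqrt(39) + 25)^(-1/3) + (4*sqrt(39) + 25)^(1/3))/8)*cos(sqrt(3)*c*(-(4*sqrt(39) + 25)^(1/3) + (4*sqrt(39) + 25)^(-1/3))/8) + C3*exp(-c*((4*sqrt(39) + 25)^(-1/3) + 1 + (4*sqrt(39) + 25)^(1/3))/4) - c^2/3 + 2/3


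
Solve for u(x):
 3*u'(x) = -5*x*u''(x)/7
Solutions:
 u(x) = C1 + C2/x^(16/5)


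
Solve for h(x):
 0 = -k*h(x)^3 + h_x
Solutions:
 h(x) = -sqrt(2)*sqrt(-1/(C1 + k*x))/2
 h(x) = sqrt(2)*sqrt(-1/(C1 + k*x))/2


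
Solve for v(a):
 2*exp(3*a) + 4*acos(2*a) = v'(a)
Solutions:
 v(a) = C1 + 4*a*acos(2*a) - 2*sqrt(1 - 4*a^2) + 2*exp(3*a)/3


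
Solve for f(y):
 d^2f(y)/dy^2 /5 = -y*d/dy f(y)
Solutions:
 f(y) = C1 + C2*erf(sqrt(10)*y/2)


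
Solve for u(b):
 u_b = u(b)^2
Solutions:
 u(b) = -1/(C1 + b)


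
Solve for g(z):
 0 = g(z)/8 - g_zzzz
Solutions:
 g(z) = C1*exp(-2^(1/4)*z/2) + C2*exp(2^(1/4)*z/2) + C3*sin(2^(1/4)*z/2) + C4*cos(2^(1/4)*z/2)


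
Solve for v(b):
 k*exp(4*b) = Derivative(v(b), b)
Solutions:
 v(b) = C1 + k*exp(4*b)/4


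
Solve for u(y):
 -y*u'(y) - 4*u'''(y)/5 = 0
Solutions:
 u(y) = C1 + Integral(C2*airyai(-10^(1/3)*y/2) + C3*airybi(-10^(1/3)*y/2), y)


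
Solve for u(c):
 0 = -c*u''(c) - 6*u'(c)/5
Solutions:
 u(c) = C1 + C2/c^(1/5)


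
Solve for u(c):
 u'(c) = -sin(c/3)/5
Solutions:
 u(c) = C1 + 3*cos(c/3)/5


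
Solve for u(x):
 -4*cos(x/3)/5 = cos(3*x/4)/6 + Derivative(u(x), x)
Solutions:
 u(x) = C1 - 12*sin(x/3)/5 - 2*sin(3*x/4)/9


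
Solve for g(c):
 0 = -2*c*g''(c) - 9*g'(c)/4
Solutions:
 g(c) = C1 + C2/c^(1/8)


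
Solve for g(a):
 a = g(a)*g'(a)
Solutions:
 g(a) = -sqrt(C1 + a^2)
 g(a) = sqrt(C1 + a^2)


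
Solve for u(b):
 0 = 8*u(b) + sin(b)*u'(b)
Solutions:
 u(b) = C1*(cos(b)^4 + 4*cos(b)^3 + 6*cos(b)^2 + 4*cos(b) + 1)/(cos(b)^4 - 4*cos(b)^3 + 6*cos(b)^2 - 4*cos(b) + 1)


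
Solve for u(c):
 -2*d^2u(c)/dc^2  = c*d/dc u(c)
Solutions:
 u(c) = C1 + C2*erf(c/2)


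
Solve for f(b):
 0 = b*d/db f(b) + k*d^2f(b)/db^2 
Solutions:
 f(b) = C1 + C2*sqrt(k)*erf(sqrt(2)*b*sqrt(1/k)/2)


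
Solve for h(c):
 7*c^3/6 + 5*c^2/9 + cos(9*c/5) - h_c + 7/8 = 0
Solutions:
 h(c) = C1 + 7*c^4/24 + 5*c^3/27 + 7*c/8 + 5*sin(9*c/5)/9


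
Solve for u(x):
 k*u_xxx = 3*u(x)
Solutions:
 u(x) = C1*exp(3^(1/3)*x*(1/k)^(1/3)) + C2*exp(x*(-3^(1/3) + 3^(5/6)*I)*(1/k)^(1/3)/2) + C3*exp(-x*(3^(1/3) + 3^(5/6)*I)*(1/k)^(1/3)/2)


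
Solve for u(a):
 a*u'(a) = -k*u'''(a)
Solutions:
 u(a) = C1 + Integral(C2*airyai(a*(-1/k)^(1/3)) + C3*airybi(a*(-1/k)^(1/3)), a)


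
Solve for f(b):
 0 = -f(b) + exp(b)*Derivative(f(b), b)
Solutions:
 f(b) = C1*exp(-exp(-b))


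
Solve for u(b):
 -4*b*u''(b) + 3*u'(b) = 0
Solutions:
 u(b) = C1 + C2*b^(7/4)


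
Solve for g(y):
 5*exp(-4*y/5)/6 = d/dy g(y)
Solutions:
 g(y) = C1 - 25*exp(-4*y/5)/24


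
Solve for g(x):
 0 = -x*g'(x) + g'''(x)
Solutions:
 g(x) = C1 + Integral(C2*airyai(x) + C3*airybi(x), x)


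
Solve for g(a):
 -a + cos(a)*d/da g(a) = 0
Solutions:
 g(a) = C1 + Integral(a/cos(a), a)


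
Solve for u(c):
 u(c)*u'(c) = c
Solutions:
 u(c) = -sqrt(C1 + c^2)
 u(c) = sqrt(C1 + c^2)


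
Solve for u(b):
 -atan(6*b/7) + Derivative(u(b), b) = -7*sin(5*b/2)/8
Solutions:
 u(b) = C1 + b*atan(6*b/7) - 7*log(36*b^2 + 49)/12 + 7*cos(5*b/2)/20


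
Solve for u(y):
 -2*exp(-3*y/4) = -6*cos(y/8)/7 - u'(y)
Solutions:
 u(y) = C1 - 48*sin(y/8)/7 - 8*exp(-3*y/4)/3


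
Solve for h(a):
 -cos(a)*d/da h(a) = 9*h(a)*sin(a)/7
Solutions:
 h(a) = C1*cos(a)^(9/7)


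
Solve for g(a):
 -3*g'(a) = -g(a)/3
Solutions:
 g(a) = C1*exp(a/9)


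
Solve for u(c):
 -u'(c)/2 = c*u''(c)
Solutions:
 u(c) = C1 + C2*sqrt(c)


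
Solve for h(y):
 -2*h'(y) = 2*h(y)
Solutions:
 h(y) = C1*exp(-y)


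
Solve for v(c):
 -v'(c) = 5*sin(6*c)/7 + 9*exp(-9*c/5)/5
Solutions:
 v(c) = C1 + 5*cos(6*c)/42 + exp(-9*c/5)


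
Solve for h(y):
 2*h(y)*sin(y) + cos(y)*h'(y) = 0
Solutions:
 h(y) = C1*cos(y)^2


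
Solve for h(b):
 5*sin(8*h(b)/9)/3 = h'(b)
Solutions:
 -5*b/3 + 9*log(cos(8*h(b)/9) - 1)/16 - 9*log(cos(8*h(b)/9) + 1)/16 = C1


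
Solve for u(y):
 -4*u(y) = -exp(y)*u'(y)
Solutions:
 u(y) = C1*exp(-4*exp(-y))


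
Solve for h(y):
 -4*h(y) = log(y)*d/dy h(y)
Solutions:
 h(y) = C1*exp(-4*li(y))


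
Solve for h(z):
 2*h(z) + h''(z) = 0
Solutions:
 h(z) = C1*sin(sqrt(2)*z) + C2*cos(sqrt(2)*z)


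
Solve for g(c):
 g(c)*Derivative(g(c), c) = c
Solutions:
 g(c) = -sqrt(C1 + c^2)
 g(c) = sqrt(C1 + c^2)


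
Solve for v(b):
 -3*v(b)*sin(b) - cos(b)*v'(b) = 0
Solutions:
 v(b) = C1*cos(b)^3


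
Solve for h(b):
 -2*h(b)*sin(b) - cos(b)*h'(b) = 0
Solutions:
 h(b) = C1*cos(b)^2


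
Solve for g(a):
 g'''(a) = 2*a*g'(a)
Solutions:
 g(a) = C1 + Integral(C2*airyai(2^(1/3)*a) + C3*airybi(2^(1/3)*a), a)


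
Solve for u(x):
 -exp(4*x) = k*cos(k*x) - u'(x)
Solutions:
 u(x) = C1 + exp(4*x)/4 + sin(k*x)


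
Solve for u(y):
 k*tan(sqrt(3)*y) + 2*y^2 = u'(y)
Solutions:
 u(y) = C1 - sqrt(3)*k*log(cos(sqrt(3)*y))/3 + 2*y^3/3


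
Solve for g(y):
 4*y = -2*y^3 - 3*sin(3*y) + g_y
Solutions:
 g(y) = C1 + y^4/2 + 2*y^2 - cos(3*y)


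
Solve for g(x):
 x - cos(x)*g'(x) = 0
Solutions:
 g(x) = C1 + Integral(x/cos(x), x)


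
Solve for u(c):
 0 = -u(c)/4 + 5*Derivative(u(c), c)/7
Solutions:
 u(c) = C1*exp(7*c/20)


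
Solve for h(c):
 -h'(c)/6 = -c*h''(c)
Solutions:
 h(c) = C1 + C2*c^(7/6)


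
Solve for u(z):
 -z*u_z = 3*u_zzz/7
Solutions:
 u(z) = C1 + Integral(C2*airyai(-3^(2/3)*7^(1/3)*z/3) + C3*airybi(-3^(2/3)*7^(1/3)*z/3), z)


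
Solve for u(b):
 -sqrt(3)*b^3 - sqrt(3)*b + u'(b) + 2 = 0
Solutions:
 u(b) = C1 + sqrt(3)*b^4/4 + sqrt(3)*b^2/2 - 2*b


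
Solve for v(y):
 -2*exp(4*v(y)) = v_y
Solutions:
 v(y) = log(-I*(1/(C1 + 8*y))^(1/4))
 v(y) = log(I*(1/(C1 + 8*y))^(1/4))
 v(y) = log(-(1/(C1 + 8*y))^(1/4))
 v(y) = log(1/(C1 + 8*y))/4


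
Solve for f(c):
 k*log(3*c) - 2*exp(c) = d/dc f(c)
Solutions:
 f(c) = C1 + c*k*log(c) + c*k*(-1 + log(3)) - 2*exp(c)


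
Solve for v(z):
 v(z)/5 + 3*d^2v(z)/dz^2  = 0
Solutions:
 v(z) = C1*sin(sqrt(15)*z/15) + C2*cos(sqrt(15)*z/15)


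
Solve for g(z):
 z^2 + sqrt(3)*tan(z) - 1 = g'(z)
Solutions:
 g(z) = C1 + z^3/3 - z - sqrt(3)*log(cos(z))


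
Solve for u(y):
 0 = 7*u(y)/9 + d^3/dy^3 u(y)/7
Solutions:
 u(y) = C3*exp(-3^(1/3)*7^(2/3)*y/3) + (C1*sin(3^(5/6)*7^(2/3)*y/6) + C2*cos(3^(5/6)*7^(2/3)*y/6))*exp(3^(1/3)*7^(2/3)*y/6)


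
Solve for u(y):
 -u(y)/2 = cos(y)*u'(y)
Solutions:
 u(y) = C1*(sin(y) - 1)^(1/4)/(sin(y) + 1)^(1/4)


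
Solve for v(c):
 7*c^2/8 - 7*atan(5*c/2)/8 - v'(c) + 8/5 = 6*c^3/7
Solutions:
 v(c) = C1 - 3*c^4/14 + 7*c^3/24 - 7*c*atan(5*c/2)/8 + 8*c/5 + 7*log(25*c^2 + 4)/40


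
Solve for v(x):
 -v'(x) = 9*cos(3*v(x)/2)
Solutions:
 v(x) = -2*asin((C1 + exp(27*x))/(C1 - exp(27*x)))/3 + 2*pi/3
 v(x) = 2*asin((C1 + exp(27*x))/(C1 - exp(27*x)))/3


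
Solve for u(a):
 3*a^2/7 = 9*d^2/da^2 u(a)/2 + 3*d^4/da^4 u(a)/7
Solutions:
 u(a) = C1 + C2*a + C3*sin(sqrt(42)*a/2) + C4*cos(sqrt(42)*a/2) + a^4/126 - 4*a^2/441


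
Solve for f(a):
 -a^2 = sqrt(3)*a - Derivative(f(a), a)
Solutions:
 f(a) = C1 + a^3/3 + sqrt(3)*a^2/2


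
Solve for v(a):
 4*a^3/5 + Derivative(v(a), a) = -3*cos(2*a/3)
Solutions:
 v(a) = C1 - a^4/5 - 9*sin(2*a/3)/2


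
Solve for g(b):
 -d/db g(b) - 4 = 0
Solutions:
 g(b) = C1 - 4*b


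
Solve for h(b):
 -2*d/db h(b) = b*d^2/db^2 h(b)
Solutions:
 h(b) = C1 + C2/b


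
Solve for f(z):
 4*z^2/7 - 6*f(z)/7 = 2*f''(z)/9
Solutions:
 f(z) = C1*sin(3*sqrt(21)*z/7) + C2*cos(3*sqrt(21)*z/7) + 2*z^2/3 - 28/81


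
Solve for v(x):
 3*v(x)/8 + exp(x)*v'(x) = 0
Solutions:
 v(x) = C1*exp(3*exp(-x)/8)


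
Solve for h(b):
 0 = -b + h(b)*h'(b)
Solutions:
 h(b) = -sqrt(C1 + b^2)
 h(b) = sqrt(C1 + b^2)


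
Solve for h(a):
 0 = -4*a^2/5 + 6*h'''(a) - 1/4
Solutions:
 h(a) = C1 + C2*a + C3*a^2 + a^5/450 + a^3/144


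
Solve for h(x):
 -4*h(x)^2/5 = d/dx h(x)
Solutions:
 h(x) = 5/(C1 + 4*x)


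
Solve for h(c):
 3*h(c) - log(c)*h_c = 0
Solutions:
 h(c) = C1*exp(3*li(c))


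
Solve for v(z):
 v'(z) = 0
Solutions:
 v(z) = C1


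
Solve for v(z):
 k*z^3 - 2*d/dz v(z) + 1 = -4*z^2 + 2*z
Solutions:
 v(z) = C1 + k*z^4/8 + 2*z^3/3 - z^2/2 + z/2


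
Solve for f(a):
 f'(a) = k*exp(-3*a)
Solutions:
 f(a) = C1 - k*exp(-3*a)/3


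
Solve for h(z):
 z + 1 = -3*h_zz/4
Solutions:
 h(z) = C1 + C2*z - 2*z^3/9 - 2*z^2/3


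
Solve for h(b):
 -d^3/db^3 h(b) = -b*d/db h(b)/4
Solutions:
 h(b) = C1 + Integral(C2*airyai(2^(1/3)*b/2) + C3*airybi(2^(1/3)*b/2), b)


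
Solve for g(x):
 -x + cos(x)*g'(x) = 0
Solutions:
 g(x) = C1 + Integral(x/cos(x), x)


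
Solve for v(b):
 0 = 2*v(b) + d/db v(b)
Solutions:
 v(b) = C1*exp(-2*b)


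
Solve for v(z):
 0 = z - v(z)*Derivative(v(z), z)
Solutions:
 v(z) = -sqrt(C1 + z^2)
 v(z) = sqrt(C1 + z^2)


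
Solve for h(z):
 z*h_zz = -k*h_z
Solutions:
 h(z) = C1 + z^(1 - re(k))*(C2*sin(log(z)*Abs(im(k))) + C3*cos(log(z)*im(k)))


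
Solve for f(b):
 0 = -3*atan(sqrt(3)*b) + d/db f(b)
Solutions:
 f(b) = C1 + 3*b*atan(sqrt(3)*b) - sqrt(3)*log(3*b^2 + 1)/2


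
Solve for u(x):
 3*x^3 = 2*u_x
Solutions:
 u(x) = C1 + 3*x^4/8


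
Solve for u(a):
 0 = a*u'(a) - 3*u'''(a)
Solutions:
 u(a) = C1 + Integral(C2*airyai(3^(2/3)*a/3) + C3*airybi(3^(2/3)*a/3), a)


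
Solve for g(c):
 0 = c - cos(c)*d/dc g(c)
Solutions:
 g(c) = C1 + Integral(c/cos(c), c)


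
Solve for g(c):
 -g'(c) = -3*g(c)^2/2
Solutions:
 g(c) = -2/(C1 + 3*c)


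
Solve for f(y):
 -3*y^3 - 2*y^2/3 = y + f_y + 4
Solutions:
 f(y) = C1 - 3*y^4/4 - 2*y^3/9 - y^2/2 - 4*y


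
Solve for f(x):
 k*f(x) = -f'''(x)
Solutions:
 f(x) = C1*exp(x*(-k)^(1/3)) + C2*exp(x*(-k)^(1/3)*(-1 + sqrt(3)*I)/2) + C3*exp(-x*(-k)^(1/3)*(1 + sqrt(3)*I)/2)


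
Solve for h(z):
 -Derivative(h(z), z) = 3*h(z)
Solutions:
 h(z) = C1*exp(-3*z)


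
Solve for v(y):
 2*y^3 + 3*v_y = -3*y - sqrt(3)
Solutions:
 v(y) = C1 - y^4/6 - y^2/2 - sqrt(3)*y/3


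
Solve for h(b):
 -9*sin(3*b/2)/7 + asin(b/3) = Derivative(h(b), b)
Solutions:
 h(b) = C1 + b*asin(b/3) + sqrt(9 - b^2) + 6*cos(3*b/2)/7


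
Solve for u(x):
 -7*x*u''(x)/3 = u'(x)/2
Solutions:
 u(x) = C1 + C2*x^(11/14)


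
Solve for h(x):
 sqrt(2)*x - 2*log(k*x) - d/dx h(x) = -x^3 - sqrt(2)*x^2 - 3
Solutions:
 h(x) = C1 + x^4/4 + sqrt(2)*x^3/3 + sqrt(2)*x^2/2 - 2*x*log(k*x) + 5*x


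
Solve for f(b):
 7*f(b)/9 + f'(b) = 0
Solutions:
 f(b) = C1*exp(-7*b/9)


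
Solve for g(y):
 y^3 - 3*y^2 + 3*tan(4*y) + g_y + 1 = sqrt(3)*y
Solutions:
 g(y) = C1 - y^4/4 + y^3 + sqrt(3)*y^2/2 - y + 3*log(cos(4*y))/4


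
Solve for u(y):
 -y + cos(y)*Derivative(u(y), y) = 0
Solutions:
 u(y) = C1 + Integral(y/cos(y), y)


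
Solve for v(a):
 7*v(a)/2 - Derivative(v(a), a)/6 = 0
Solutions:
 v(a) = C1*exp(21*a)


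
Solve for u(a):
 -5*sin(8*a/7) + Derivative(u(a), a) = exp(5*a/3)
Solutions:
 u(a) = C1 + 3*exp(5*a/3)/5 - 35*cos(8*a/7)/8


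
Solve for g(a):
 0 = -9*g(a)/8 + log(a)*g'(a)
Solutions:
 g(a) = C1*exp(9*li(a)/8)


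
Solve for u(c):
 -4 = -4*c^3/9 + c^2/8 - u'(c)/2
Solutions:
 u(c) = C1 - 2*c^4/9 + c^3/12 + 8*c


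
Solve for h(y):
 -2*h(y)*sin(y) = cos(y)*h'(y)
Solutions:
 h(y) = C1*cos(y)^2


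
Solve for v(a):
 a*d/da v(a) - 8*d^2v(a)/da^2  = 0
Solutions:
 v(a) = C1 + C2*erfi(a/4)


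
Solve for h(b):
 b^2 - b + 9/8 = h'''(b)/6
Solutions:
 h(b) = C1 + C2*b + C3*b^2 + b^5/10 - b^4/4 + 9*b^3/8


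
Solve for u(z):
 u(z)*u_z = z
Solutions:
 u(z) = -sqrt(C1 + z^2)
 u(z) = sqrt(C1 + z^2)


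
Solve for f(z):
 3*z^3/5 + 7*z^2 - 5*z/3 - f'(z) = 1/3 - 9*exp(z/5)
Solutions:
 f(z) = C1 + 3*z^4/20 + 7*z^3/3 - 5*z^2/6 - z/3 + 45*exp(z/5)


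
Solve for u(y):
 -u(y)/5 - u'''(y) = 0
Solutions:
 u(y) = C3*exp(-5^(2/3)*y/5) + (C1*sin(sqrt(3)*5^(2/3)*y/10) + C2*cos(sqrt(3)*5^(2/3)*y/10))*exp(5^(2/3)*y/10)


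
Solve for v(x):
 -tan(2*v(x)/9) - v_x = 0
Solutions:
 v(x) = -9*asin(C1*exp(-2*x/9))/2 + 9*pi/2
 v(x) = 9*asin(C1*exp(-2*x/9))/2


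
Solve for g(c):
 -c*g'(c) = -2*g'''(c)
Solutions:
 g(c) = C1 + Integral(C2*airyai(2^(2/3)*c/2) + C3*airybi(2^(2/3)*c/2), c)


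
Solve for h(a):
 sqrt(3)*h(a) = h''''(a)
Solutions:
 h(a) = C1*exp(-3^(1/8)*a) + C2*exp(3^(1/8)*a) + C3*sin(3^(1/8)*a) + C4*cos(3^(1/8)*a)


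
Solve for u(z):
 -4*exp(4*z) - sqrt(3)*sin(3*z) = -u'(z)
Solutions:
 u(z) = C1 + exp(4*z) - sqrt(3)*cos(3*z)/3


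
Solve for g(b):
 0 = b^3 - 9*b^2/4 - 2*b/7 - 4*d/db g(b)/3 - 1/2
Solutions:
 g(b) = C1 + 3*b^4/16 - 9*b^3/16 - 3*b^2/28 - 3*b/8


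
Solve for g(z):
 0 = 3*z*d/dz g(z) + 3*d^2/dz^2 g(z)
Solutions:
 g(z) = C1 + C2*erf(sqrt(2)*z/2)


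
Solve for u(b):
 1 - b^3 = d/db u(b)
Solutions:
 u(b) = C1 - b^4/4 + b


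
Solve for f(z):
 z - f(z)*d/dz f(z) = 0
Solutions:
 f(z) = -sqrt(C1 + z^2)
 f(z) = sqrt(C1 + z^2)


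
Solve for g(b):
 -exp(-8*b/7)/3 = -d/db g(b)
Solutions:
 g(b) = C1 - 7*exp(-8*b/7)/24


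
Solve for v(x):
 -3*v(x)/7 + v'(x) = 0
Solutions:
 v(x) = C1*exp(3*x/7)


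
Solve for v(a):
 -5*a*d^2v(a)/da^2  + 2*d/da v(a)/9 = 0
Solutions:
 v(a) = C1 + C2*a^(47/45)


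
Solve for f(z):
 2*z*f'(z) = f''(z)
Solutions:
 f(z) = C1 + C2*erfi(z)


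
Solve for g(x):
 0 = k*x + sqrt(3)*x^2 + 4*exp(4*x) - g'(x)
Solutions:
 g(x) = C1 + k*x^2/2 + sqrt(3)*x^3/3 + exp(4*x)


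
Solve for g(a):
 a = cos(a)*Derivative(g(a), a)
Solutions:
 g(a) = C1 + Integral(a/cos(a), a)


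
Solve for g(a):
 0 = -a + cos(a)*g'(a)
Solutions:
 g(a) = C1 + Integral(a/cos(a), a)


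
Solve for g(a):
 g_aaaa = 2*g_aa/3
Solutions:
 g(a) = C1 + C2*a + C3*exp(-sqrt(6)*a/3) + C4*exp(sqrt(6)*a/3)


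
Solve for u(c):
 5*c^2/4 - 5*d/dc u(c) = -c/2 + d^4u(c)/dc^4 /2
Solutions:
 u(c) = C1 + C4*exp(-10^(1/3)*c) + c^3/12 + c^2/20 + (C2*sin(10^(1/3)*sqrt(3)*c/2) + C3*cos(10^(1/3)*sqrt(3)*c/2))*exp(10^(1/3)*c/2)


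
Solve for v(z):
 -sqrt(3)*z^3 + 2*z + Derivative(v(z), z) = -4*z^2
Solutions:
 v(z) = C1 + sqrt(3)*z^4/4 - 4*z^3/3 - z^2


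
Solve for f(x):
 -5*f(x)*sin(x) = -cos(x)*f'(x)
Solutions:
 f(x) = C1/cos(x)^5


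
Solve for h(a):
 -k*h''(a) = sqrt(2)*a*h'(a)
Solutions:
 h(a) = C1 + C2*sqrt(k)*erf(2^(3/4)*a*sqrt(1/k)/2)


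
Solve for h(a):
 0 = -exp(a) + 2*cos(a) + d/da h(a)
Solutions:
 h(a) = C1 + exp(a) - 2*sin(a)


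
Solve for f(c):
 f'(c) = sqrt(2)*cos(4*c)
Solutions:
 f(c) = C1 + sqrt(2)*sin(4*c)/4


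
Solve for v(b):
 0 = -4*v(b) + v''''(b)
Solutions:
 v(b) = C1*exp(-sqrt(2)*b) + C2*exp(sqrt(2)*b) + C3*sin(sqrt(2)*b) + C4*cos(sqrt(2)*b)


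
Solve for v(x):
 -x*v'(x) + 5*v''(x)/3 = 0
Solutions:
 v(x) = C1 + C2*erfi(sqrt(30)*x/10)


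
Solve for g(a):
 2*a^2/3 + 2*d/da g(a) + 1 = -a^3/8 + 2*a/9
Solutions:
 g(a) = C1 - a^4/64 - a^3/9 + a^2/18 - a/2


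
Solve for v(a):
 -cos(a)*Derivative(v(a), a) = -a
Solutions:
 v(a) = C1 + Integral(a/cos(a), a)


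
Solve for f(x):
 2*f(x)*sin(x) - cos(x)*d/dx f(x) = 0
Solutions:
 f(x) = C1/cos(x)^2


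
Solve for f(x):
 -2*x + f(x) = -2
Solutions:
 f(x) = 2*x - 2


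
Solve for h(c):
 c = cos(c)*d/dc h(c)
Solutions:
 h(c) = C1 + Integral(c/cos(c), c)


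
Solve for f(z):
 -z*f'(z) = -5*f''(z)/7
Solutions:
 f(z) = C1 + C2*erfi(sqrt(70)*z/10)


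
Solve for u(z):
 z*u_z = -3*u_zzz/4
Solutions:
 u(z) = C1 + Integral(C2*airyai(-6^(2/3)*z/3) + C3*airybi(-6^(2/3)*z/3), z)


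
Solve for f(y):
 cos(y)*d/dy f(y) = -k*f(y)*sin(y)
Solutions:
 f(y) = C1*exp(k*log(cos(y)))


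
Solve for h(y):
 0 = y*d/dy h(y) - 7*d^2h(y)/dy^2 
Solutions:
 h(y) = C1 + C2*erfi(sqrt(14)*y/14)


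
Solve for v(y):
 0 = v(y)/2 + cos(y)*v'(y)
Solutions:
 v(y) = C1*(sin(y) - 1)^(1/4)/(sin(y) + 1)^(1/4)


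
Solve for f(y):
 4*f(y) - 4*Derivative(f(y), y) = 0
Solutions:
 f(y) = C1*exp(y)


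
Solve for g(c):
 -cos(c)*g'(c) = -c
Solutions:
 g(c) = C1 + Integral(c/cos(c), c)


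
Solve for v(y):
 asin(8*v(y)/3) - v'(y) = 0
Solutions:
 Integral(1/asin(8*_y/3), (_y, v(y))) = C1 + y


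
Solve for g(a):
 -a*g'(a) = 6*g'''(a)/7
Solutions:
 g(a) = C1 + Integral(C2*airyai(-6^(2/3)*7^(1/3)*a/6) + C3*airybi(-6^(2/3)*7^(1/3)*a/6), a)


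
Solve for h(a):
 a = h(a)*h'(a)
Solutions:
 h(a) = -sqrt(C1 + a^2)
 h(a) = sqrt(C1 + a^2)


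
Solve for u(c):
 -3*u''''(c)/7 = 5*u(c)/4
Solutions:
 u(c) = (C1*sin(3^(3/4)*35^(1/4)*c/6) + C2*cos(3^(3/4)*35^(1/4)*c/6))*exp(-3^(3/4)*35^(1/4)*c/6) + (C3*sin(3^(3/4)*35^(1/4)*c/6) + C4*cos(3^(3/4)*35^(1/4)*c/6))*exp(3^(3/4)*35^(1/4)*c/6)


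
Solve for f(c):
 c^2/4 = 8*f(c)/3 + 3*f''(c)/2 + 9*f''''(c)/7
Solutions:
 f(c) = 3*c^2/32 + (C1*sin(2^(3/4)*21^(1/4)*c*cos(atan(sqrt(2247)/21)/2)/3) + C2*cos(2^(3/4)*21^(1/4)*c*cos(atan(sqrt(2247)/21)/2)/3))*exp(-2^(3/4)*21^(1/4)*c*sin(atan(sqrt(2247)/21)/2)/3) + (C3*sin(2^(3/4)*21^(1/4)*c*cos(atan(sqrt(2247)/21)/2)/3) + C4*cos(2^(3/4)*21^(1/4)*c*cos(atan(sqrt(2247)/21)/2)/3))*exp(2^(3/4)*21^(1/4)*c*sin(atan(sqrt(2247)/21)/2)/3) - 27/256


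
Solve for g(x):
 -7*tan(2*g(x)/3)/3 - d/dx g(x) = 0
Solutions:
 g(x) = -3*asin(C1*exp(-14*x/9))/2 + 3*pi/2
 g(x) = 3*asin(C1*exp(-14*x/9))/2


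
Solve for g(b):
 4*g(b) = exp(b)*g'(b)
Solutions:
 g(b) = C1*exp(-4*exp(-b))


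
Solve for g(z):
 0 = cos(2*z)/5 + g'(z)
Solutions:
 g(z) = C1 - sin(2*z)/10


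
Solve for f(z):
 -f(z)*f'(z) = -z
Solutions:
 f(z) = -sqrt(C1 + z^2)
 f(z) = sqrt(C1 + z^2)


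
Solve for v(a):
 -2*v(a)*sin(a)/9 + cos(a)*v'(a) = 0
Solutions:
 v(a) = C1/cos(a)^(2/9)


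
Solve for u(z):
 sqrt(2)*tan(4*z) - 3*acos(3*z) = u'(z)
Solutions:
 u(z) = C1 - 3*z*acos(3*z) + sqrt(1 - 9*z^2) - sqrt(2)*log(cos(4*z))/4


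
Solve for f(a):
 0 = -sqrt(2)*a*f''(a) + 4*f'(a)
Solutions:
 f(a) = C1 + C2*a^(1 + 2*sqrt(2))


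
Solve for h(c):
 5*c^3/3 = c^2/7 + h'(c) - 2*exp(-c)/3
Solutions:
 h(c) = C1 + 5*c^4/12 - c^3/21 - 2*exp(-c)/3


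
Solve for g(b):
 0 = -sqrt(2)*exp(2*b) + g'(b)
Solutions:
 g(b) = C1 + sqrt(2)*exp(2*b)/2


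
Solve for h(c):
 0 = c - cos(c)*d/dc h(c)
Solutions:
 h(c) = C1 + Integral(c/cos(c), c)


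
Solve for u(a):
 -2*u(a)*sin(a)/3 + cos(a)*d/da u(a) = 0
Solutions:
 u(a) = C1/cos(a)^(2/3)


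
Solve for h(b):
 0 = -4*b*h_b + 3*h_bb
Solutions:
 h(b) = C1 + C2*erfi(sqrt(6)*b/3)


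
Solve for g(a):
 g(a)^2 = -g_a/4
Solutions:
 g(a) = 1/(C1 + 4*a)


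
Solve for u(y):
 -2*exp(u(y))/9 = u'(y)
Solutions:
 u(y) = log(1/(C1 + 2*y)) + 2*log(3)


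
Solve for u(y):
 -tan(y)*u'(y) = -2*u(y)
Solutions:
 u(y) = C1*sin(y)^2


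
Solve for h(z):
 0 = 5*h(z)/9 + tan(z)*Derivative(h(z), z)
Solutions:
 h(z) = C1/sin(z)^(5/9)


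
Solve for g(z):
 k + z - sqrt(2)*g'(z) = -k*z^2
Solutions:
 g(z) = C1 + sqrt(2)*k*z^3/6 + sqrt(2)*k*z/2 + sqrt(2)*z^2/4


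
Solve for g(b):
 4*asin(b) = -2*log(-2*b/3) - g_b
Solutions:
 g(b) = C1 - 2*b*log(-b) - 4*b*asin(b) - 2*b*log(2) + 2*b + 2*b*log(3) - 4*sqrt(1 - b^2)


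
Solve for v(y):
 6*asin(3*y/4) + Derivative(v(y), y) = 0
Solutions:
 v(y) = C1 - 6*y*asin(3*y/4) - 2*sqrt(16 - 9*y^2)


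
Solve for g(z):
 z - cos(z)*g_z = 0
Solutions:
 g(z) = C1 + Integral(z/cos(z), z)


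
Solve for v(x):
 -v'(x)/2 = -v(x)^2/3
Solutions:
 v(x) = -3/(C1 + 2*x)


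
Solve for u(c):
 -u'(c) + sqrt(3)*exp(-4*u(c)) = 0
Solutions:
 u(c) = log(-I*(C1 + 4*sqrt(3)*c)^(1/4))
 u(c) = log(I*(C1 + 4*sqrt(3)*c)^(1/4))
 u(c) = log(-(C1 + 4*sqrt(3)*c)^(1/4))
 u(c) = log(C1 + 4*sqrt(3)*c)/4


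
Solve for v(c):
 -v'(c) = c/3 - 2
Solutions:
 v(c) = C1 - c^2/6 + 2*c


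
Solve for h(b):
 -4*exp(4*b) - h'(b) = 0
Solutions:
 h(b) = C1 - exp(4*b)


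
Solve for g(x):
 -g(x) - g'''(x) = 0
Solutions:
 g(x) = C3*exp(-x) + (C1*sin(sqrt(3)*x/2) + C2*cos(sqrt(3)*x/2))*exp(x/2)


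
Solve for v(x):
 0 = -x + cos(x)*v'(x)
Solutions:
 v(x) = C1 + Integral(x/cos(x), x)


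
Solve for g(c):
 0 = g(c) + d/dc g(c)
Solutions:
 g(c) = C1*exp(-c)


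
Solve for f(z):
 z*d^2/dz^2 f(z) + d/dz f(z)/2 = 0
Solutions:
 f(z) = C1 + C2*sqrt(z)


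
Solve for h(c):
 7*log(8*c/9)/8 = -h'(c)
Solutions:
 h(c) = C1 - 7*c*log(c)/8 - 21*c*log(2)/8 + 7*c/8 + 7*c*log(3)/4


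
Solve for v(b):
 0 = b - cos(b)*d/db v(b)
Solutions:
 v(b) = C1 + Integral(b/cos(b), b)


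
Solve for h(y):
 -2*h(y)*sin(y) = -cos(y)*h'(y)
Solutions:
 h(y) = C1/cos(y)^2


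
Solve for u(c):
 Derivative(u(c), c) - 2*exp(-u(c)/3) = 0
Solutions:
 u(c) = 3*log(C1 + 2*c/3)


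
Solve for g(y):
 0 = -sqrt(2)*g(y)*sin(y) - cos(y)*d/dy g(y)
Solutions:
 g(y) = C1*cos(y)^(sqrt(2))


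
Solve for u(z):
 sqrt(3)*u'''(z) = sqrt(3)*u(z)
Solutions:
 u(z) = C3*exp(z) + (C1*sin(sqrt(3)*z/2) + C2*cos(sqrt(3)*z/2))*exp(-z/2)


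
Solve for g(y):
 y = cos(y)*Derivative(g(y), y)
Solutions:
 g(y) = C1 + Integral(y/cos(y), y)


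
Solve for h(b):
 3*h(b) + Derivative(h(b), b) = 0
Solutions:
 h(b) = C1*exp(-3*b)


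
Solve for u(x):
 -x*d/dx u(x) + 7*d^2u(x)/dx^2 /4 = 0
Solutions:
 u(x) = C1 + C2*erfi(sqrt(14)*x/7)


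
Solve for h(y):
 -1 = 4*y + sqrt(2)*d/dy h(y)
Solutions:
 h(y) = C1 - sqrt(2)*y^2 - sqrt(2)*y/2


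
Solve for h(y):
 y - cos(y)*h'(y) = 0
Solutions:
 h(y) = C1 + Integral(y/cos(y), y)


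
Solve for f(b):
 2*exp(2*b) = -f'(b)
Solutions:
 f(b) = C1 - exp(2*b)


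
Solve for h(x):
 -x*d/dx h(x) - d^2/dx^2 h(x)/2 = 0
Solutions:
 h(x) = C1 + C2*erf(x)


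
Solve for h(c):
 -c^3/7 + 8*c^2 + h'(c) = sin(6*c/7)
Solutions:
 h(c) = C1 + c^4/28 - 8*c^3/3 - 7*cos(6*c/7)/6


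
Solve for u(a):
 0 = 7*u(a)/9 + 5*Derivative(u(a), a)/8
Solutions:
 u(a) = C1*exp(-56*a/45)


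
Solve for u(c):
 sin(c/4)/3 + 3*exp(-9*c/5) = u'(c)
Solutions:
 u(c) = C1 - 4*cos(c/4)/3 - 5*exp(-9*c/5)/3


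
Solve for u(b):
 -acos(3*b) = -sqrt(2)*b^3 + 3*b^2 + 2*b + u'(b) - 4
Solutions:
 u(b) = C1 + sqrt(2)*b^4/4 - b^3 - b^2 - b*acos(3*b) + 4*b + sqrt(1 - 9*b^2)/3


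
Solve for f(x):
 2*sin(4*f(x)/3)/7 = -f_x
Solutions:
 2*x/7 + 3*log(cos(4*f(x)/3) - 1)/8 - 3*log(cos(4*f(x)/3) + 1)/8 = C1


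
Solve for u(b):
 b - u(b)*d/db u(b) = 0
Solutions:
 u(b) = -sqrt(C1 + b^2)
 u(b) = sqrt(C1 + b^2)


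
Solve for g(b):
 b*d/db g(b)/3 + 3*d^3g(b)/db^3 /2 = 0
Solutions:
 g(b) = C1 + Integral(C2*airyai(-6^(1/3)*b/3) + C3*airybi(-6^(1/3)*b/3), b)


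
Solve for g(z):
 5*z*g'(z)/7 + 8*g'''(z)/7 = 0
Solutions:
 g(z) = C1 + Integral(C2*airyai(-5^(1/3)*z/2) + C3*airybi(-5^(1/3)*z/2), z)


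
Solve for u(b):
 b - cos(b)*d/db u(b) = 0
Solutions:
 u(b) = C1 + Integral(b/cos(b), b)


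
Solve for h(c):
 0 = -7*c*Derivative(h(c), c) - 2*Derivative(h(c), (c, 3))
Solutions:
 h(c) = C1 + Integral(C2*airyai(-2^(2/3)*7^(1/3)*c/2) + C3*airybi(-2^(2/3)*7^(1/3)*c/2), c)


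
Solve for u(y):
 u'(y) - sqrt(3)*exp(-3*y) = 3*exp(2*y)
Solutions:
 u(y) = C1 + 3*exp(2*y)/2 - sqrt(3)*exp(-3*y)/3


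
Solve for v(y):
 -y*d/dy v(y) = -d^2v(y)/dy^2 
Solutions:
 v(y) = C1 + C2*erfi(sqrt(2)*y/2)


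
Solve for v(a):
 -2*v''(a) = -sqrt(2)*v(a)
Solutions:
 v(a) = C1*exp(-2^(3/4)*a/2) + C2*exp(2^(3/4)*a/2)


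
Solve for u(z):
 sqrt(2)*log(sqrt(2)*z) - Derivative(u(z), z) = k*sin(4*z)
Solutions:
 u(z) = C1 + k*cos(4*z)/4 + sqrt(2)*z*(log(z) - 1) + sqrt(2)*z*log(2)/2


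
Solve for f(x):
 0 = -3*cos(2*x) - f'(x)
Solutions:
 f(x) = C1 - 3*sin(2*x)/2


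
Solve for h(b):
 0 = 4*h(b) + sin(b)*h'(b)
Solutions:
 h(b) = C1*(cos(b)^2 + 2*cos(b) + 1)/(cos(b)^2 - 2*cos(b) + 1)


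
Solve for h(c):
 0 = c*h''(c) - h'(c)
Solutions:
 h(c) = C1 + C2*c^2


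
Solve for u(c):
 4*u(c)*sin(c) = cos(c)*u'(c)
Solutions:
 u(c) = C1/cos(c)^4


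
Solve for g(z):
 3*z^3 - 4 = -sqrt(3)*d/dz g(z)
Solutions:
 g(z) = C1 - sqrt(3)*z^4/4 + 4*sqrt(3)*z/3


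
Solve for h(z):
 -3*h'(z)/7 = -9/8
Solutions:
 h(z) = C1 + 21*z/8


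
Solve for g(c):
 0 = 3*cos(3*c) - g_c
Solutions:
 g(c) = C1 + sin(3*c)


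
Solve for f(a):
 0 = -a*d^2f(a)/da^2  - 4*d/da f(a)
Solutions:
 f(a) = C1 + C2/a^3


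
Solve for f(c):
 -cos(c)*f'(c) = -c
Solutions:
 f(c) = C1 + Integral(c/cos(c), c)
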